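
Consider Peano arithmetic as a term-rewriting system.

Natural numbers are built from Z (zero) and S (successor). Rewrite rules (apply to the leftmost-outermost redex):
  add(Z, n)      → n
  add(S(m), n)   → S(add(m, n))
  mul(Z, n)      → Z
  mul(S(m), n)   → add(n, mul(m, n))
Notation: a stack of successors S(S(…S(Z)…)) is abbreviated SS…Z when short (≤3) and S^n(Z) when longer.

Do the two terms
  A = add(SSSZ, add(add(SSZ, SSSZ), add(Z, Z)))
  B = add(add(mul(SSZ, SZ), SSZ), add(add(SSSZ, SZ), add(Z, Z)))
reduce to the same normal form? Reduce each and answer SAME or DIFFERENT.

Answer: SAME — A ⇓ S^8(Z), B ⇓ S^8(Z)

Working:
Term A:
  start: add(SSSZ, add(add(SSZ, SSSZ), add(Z, Z)))
  →1  S(add(SSZ, add(add(SSZ, SSSZ), add(Z, Z))))
  →2  S(S(add(SZ, add(add(SSZ, SSSZ), add(Z, Z)))))
  →3  S(S(S(add(Z, add(add(SSZ, SSSZ), add(Z, Z))))))
  →4  S(S(S(add(add(SSZ, SSSZ), add(Z, Z)))))
  →5  S(S(S(add(S(add(SZ, SSSZ)), add(Z, Z)))))
  →6  S(S(S(S(add(add(SZ, SSSZ), add(Z, Z))))))
  →7  S(S(S(S(add(S(add(Z, SSSZ)), add(Z, Z))))))
  →8  S(S(S(S(S(add(add(Z, SSSZ), add(Z, Z)))))))
  →9  S(S(S(S(S(add(SSSZ, add(Z, Z)))))))
  →10  S(S(S(S(S(S(add(SSZ, add(Z, Z))))))))
  →11  S(S(S(S(S(S(S(add(SZ, add(Z, Z)))))))))
  →12  S(S(S(S(S(S(S(S(add(Z, add(Z, Z))))))))))
  →13  S(S(S(S(S(S(S(S(add(Z, Z)))))))))
  →14  S^8(Z)

Term B:
  start: add(add(mul(SSZ, SZ), SSZ), add(add(SSSZ, SZ), add(Z, Z)))
  →1  add(add(add(SZ, mul(SZ, SZ)), SSZ), add(add(SSSZ, SZ), add(Z, Z)))
  →2  add(add(S(add(Z, mul(SZ, SZ))), SSZ), add(add(SSSZ, SZ), add(Z, Z)))
  →3  add(S(add(add(Z, mul(SZ, SZ)), SSZ)), add(add(SSSZ, SZ), add(Z, Z)))
  →4  S(add(add(add(Z, mul(SZ, SZ)), SSZ), add(add(SSSZ, SZ), add(Z, Z))))
  →5  S(add(add(mul(SZ, SZ), SSZ), add(add(SSSZ, SZ), add(Z, Z))))
  →6  S(add(add(add(SZ, mul(Z, SZ)), SSZ), add(add(SSSZ, SZ), add(Z, Z))))
  →7  S(add(add(S(add(Z, mul(Z, SZ))), SSZ), add(add(SSSZ, SZ), add(Z, Z))))
  →8  S(add(S(add(add(Z, mul(Z, SZ)), SSZ)), add(add(SSSZ, SZ), add(Z, Z))))
  →9  S(S(add(add(add(Z, mul(Z, SZ)), SSZ), add(add(SSSZ, SZ), add(Z, Z)))))
  →10  S(S(add(add(mul(Z, SZ), SSZ), add(add(SSSZ, SZ), add(Z, Z)))))
  →11  S(S(add(add(Z, SSZ), add(add(SSSZ, SZ), add(Z, Z)))))
  →12  S(S(add(SSZ, add(add(SSSZ, SZ), add(Z, Z)))))
  →13  S(S(S(add(SZ, add(add(SSSZ, SZ), add(Z, Z))))))
  →14  S(S(S(S(add(Z, add(add(SSSZ, SZ), add(Z, Z)))))))
  →15  S(S(S(S(add(add(SSSZ, SZ), add(Z, Z))))))
  →16  S(S(S(S(add(S(add(SSZ, SZ)), add(Z, Z))))))
  →17  S(S(S(S(S(add(add(SSZ, SZ), add(Z, Z)))))))
  →18  S(S(S(S(S(add(S(add(SZ, SZ)), add(Z, Z)))))))
  →19  S(S(S(S(S(S(add(add(SZ, SZ), add(Z, Z))))))))
  →20  S(S(S(S(S(S(add(S(add(Z, SZ)), add(Z, Z))))))))
  →21  S(S(S(S(S(S(S(add(add(Z, SZ), add(Z, Z)))))))))
  →22  S(S(S(S(S(S(S(add(SZ, add(Z, Z)))))))))
  →23  S(S(S(S(S(S(S(S(add(Z, add(Z, Z))))))))))
  →24  S(S(S(S(S(S(S(S(add(Z, Z)))))))))
  →25  S^8(Z)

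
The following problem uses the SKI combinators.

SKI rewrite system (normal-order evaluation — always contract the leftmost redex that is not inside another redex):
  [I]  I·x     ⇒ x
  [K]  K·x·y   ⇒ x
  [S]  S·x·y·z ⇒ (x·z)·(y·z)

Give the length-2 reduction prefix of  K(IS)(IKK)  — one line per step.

  start: K(IS)(IKK)
  [1] IS
  [2] S

Answer: after 2 steps: S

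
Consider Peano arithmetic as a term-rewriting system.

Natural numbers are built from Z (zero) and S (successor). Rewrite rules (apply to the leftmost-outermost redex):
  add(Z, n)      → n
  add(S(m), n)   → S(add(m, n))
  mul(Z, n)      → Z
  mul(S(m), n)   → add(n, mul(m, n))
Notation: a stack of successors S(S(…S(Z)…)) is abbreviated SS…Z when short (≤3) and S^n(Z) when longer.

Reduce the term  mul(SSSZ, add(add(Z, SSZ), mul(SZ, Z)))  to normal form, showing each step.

Answer: normal form = S^6(Z)  (in 34 steps)

Working:
  start: mul(SSSZ, add(add(Z, SSZ), mul(SZ, Z)))
  [1] add(add(add(Z, SSZ), mul(SZ, Z)), mul(SSZ, add(add(Z, SSZ), mul(SZ, Z))))
  [2] add(add(SSZ, mul(SZ, Z)), mul(SSZ, add(add(Z, SSZ), mul(SZ, Z))))
  [3] add(S(add(SZ, mul(SZ, Z))), mul(SSZ, add(add(Z, SSZ), mul(SZ, Z))))
  [4] S(add(add(SZ, mul(SZ, Z)), mul(SSZ, add(add(Z, SSZ), mul(SZ, Z)))))
  [5] S(add(S(add(Z, mul(SZ, Z))), mul(SSZ, add(add(Z, SSZ), mul(SZ, Z)))))
  [6] S(S(add(add(Z, mul(SZ, Z)), mul(SSZ, add(add(Z, SSZ), mul(SZ, Z))))))
  [7] S(S(add(mul(SZ, Z), mul(SSZ, add(add(Z, SSZ), mul(SZ, Z))))))
  [8] S(S(add(add(Z, mul(Z, Z)), mul(SSZ, add(add(Z, SSZ), mul(SZ, Z))))))
  [9] S(S(add(mul(Z, Z), mul(SSZ, add(add(Z, SSZ), mul(SZ, Z))))))
  [10] S(S(add(Z, mul(SSZ, add(add(Z, SSZ), mul(SZ, Z))))))
  [11] S(S(mul(SSZ, add(add(Z, SSZ), mul(SZ, Z)))))
  [12] S(S(add(add(add(Z, SSZ), mul(SZ, Z)), mul(SZ, add(add(Z, SSZ), mul(SZ, Z))))))
  [13] S(S(add(add(SSZ, mul(SZ, Z)), mul(SZ, add(add(Z, SSZ), mul(SZ, Z))))))
  [14] S(S(add(S(add(SZ, mul(SZ, Z))), mul(SZ, add(add(Z, SSZ), mul(SZ, Z))))))
  [15] S(S(S(add(add(SZ, mul(SZ, Z)), mul(SZ, add(add(Z, SSZ), mul(SZ, Z)))))))
  [16] S(S(S(add(S(add(Z, mul(SZ, Z))), mul(SZ, add(add(Z, SSZ), mul(SZ, Z)))))))
  [17] S(S(S(S(add(add(Z, mul(SZ, Z)), mul(SZ, add(add(Z, SSZ), mul(SZ, Z))))))))
  [18] S(S(S(S(add(mul(SZ, Z), mul(SZ, add(add(Z, SSZ), mul(SZ, Z))))))))
  [19] S(S(S(S(add(add(Z, mul(Z, Z)), mul(SZ, add(add(Z, SSZ), mul(SZ, Z))))))))
  [20] S(S(S(S(add(mul(Z, Z), mul(SZ, add(add(Z, SSZ), mul(SZ, Z))))))))
  [21] S(S(S(S(add(Z, mul(SZ, add(add(Z, SSZ), mul(SZ, Z))))))))
  [22] S(S(S(S(mul(SZ, add(add(Z, SSZ), mul(SZ, Z)))))))
  [23] S(S(S(S(add(add(add(Z, SSZ), mul(SZ, Z)), mul(Z, add(add(Z, SSZ), mul(SZ, Z))))))))
  [24] S(S(S(S(add(add(SSZ, mul(SZ, Z)), mul(Z, add(add(Z, SSZ), mul(SZ, Z))))))))
  [25] S(S(S(S(add(S(add(SZ, mul(SZ, Z))), mul(Z, add(add(Z, SSZ), mul(SZ, Z))))))))
  [26] S(S(S(S(S(add(add(SZ, mul(SZ, Z)), mul(Z, add(add(Z, SSZ), mul(SZ, Z)))))))))
  [27] S(S(S(S(S(add(S(add(Z, mul(SZ, Z))), mul(Z, add(add(Z, SSZ), mul(SZ, Z)))))))))
  [28] S(S(S(S(S(S(add(add(Z, mul(SZ, Z)), mul(Z, add(add(Z, SSZ), mul(SZ, Z))))))))))
  [29] S(S(S(S(S(S(add(mul(SZ, Z), mul(Z, add(add(Z, SSZ), mul(SZ, Z))))))))))
  [30] S(S(S(S(S(S(add(add(Z, mul(Z, Z)), mul(Z, add(add(Z, SSZ), mul(SZ, Z))))))))))
  [31] S(S(S(S(S(S(add(mul(Z, Z), mul(Z, add(add(Z, SSZ), mul(SZ, Z))))))))))
  [32] S(S(S(S(S(S(add(Z, mul(Z, add(add(Z, SSZ), mul(SZ, Z))))))))))
  [33] S(S(S(S(S(S(mul(Z, add(add(Z, SSZ), mul(SZ, Z)))))))))
  [34] S^6(Z)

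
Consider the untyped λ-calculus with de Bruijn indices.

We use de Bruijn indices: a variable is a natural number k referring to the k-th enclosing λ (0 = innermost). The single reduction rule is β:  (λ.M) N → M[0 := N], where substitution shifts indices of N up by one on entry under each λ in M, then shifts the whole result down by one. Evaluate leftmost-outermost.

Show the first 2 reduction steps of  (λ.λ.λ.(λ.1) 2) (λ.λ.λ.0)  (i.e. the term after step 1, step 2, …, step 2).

  start: (λ.λ.λ.(λ.1) 2) (λ.λ.λ.0)
  [1] λ.λ.(λ.1) (λ.λ.λ.0)
  [2] λ.λ.0

Answer: after 2 steps: λ.λ.0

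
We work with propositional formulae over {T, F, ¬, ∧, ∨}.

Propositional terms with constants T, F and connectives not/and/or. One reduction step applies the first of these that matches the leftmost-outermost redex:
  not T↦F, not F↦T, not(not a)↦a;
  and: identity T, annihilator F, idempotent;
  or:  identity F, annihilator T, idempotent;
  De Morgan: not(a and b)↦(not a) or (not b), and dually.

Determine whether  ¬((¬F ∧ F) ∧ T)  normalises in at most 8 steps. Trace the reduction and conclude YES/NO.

Answer: YES — reaches normal form T in 6 ≤ 8 steps

Derivation:
  start: ¬((¬F ∧ F) ∧ T)
  step 1: ¬(¬F ∧ F) ∨ ¬T
  step 2: (¬¬F ∨ ¬F) ∨ ¬T
  step 3: (F ∨ ¬F) ∨ ¬T
  step 4: ¬F ∨ ¬T
  step 5: T ∨ ¬T
  step 6: T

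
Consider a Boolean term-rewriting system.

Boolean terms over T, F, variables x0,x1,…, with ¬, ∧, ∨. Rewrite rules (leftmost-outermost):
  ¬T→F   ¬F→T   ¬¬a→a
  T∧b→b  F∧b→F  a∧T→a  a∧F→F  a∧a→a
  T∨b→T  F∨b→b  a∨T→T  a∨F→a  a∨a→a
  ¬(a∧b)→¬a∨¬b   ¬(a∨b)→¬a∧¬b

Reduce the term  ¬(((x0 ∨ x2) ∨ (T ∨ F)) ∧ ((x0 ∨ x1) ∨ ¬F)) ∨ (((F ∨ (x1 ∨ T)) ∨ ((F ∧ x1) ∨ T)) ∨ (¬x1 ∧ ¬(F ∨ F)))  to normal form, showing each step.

Answer: normal form = T  (in 17 steps)

Working:
  start: ¬(((x0 ∨ x2) ∨ (T ∨ F)) ∧ ((x0 ∨ x1) ∨ ¬F)) ∨ (((F ∨ (x1 ∨ T)) ∨ ((F ∧ x1) ∨ T)) ∨ (¬x1 ∧ ¬(F ∨ F)))
  [1] (¬((x0 ∨ x2) ∨ (T ∨ F)) ∨ ¬((x0 ∨ x1) ∨ ¬F)) ∨ (((F ∨ (x1 ∨ T)) ∨ ((F ∧ x1) ∨ T)) ∨ (¬x1 ∧ ¬(F ∨ F)))
  [2] ((¬(x0 ∨ x2) ∧ ¬(T ∨ F)) ∨ ¬((x0 ∨ x1) ∨ ¬F)) ∨ (((F ∨ (x1 ∨ T)) ∨ ((F ∧ x1) ∨ T)) ∨ (¬x1 ∧ ¬(F ∨ F)))
  [3] (((¬x0 ∧ ¬x2) ∧ ¬(T ∨ F)) ∨ ¬((x0 ∨ x1) ∨ ¬F)) ∨ (((F ∨ (x1 ∨ T)) ∨ ((F ∧ x1) ∨ T)) ∨ (¬x1 ∧ ¬(F ∨ F)))
  [4] (((¬x0 ∧ ¬x2) ∧ (¬T ∧ ¬F)) ∨ ¬((x0 ∨ x1) ∨ ¬F)) ∨ (((F ∨ (x1 ∨ T)) ∨ ((F ∧ x1) ∨ T)) ∨ (¬x1 ∧ ¬(F ∨ F)))
  [5] (((¬x0 ∧ ¬x2) ∧ (F ∧ ¬F)) ∨ ¬((x0 ∨ x1) ∨ ¬F)) ∨ (((F ∨ (x1 ∨ T)) ∨ ((F ∧ x1) ∨ T)) ∨ (¬x1 ∧ ¬(F ∨ F)))
  [6] (((¬x0 ∧ ¬x2) ∧ F) ∨ ¬((x0 ∨ x1) ∨ ¬F)) ∨ (((F ∨ (x1 ∨ T)) ∨ ((F ∧ x1) ∨ T)) ∨ (¬x1 ∧ ¬(F ∨ F)))
  [7] (F ∨ ¬((x0 ∨ x1) ∨ ¬F)) ∨ (((F ∨ (x1 ∨ T)) ∨ ((F ∧ x1) ∨ T)) ∨ (¬x1 ∧ ¬(F ∨ F)))
  [8] ¬((x0 ∨ x1) ∨ ¬F) ∨ (((F ∨ (x1 ∨ T)) ∨ ((F ∧ x1) ∨ T)) ∨ (¬x1 ∧ ¬(F ∨ F)))
  [9] (¬(x0 ∨ x1) ∧ ¬¬F) ∨ (((F ∨ (x1 ∨ T)) ∨ ((F ∧ x1) ∨ T)) ∨ (¬x1 ∧ ¬(F ∨ F)))
  [10] ((¬x0 ∧ ¬x1) ∧ ¬¬F) ∨ (((F ∨ (x1 ∨ T)) ∨ ((F ∧ x1) ∨ T)) ∨ (¬x1 ∧ ¬(F ∨ F)))
  [11] ((¬x0 ∧ ¬x1) ∧ F) ∨ (((F ∨ (x1 ∨ T)) ∨ ((F ∧ x1) ∨ T)) ∨ (¬x1 ∧ ¬(F ∨ F)))
  [12] F ∨ (((F ∨ (x1 ∨ T)) ∨ ((F ∧ x1) ∨ T)) ∨ (¬x1 ∧ ¬(F ∨ F)))
  [13] ((F ∨ (x1 ∨ T)) ∨ ((F ∧ x1) ∨ T)) ∨ (¬x1 ∧ ¬(F ∨ F))
  [14] ((x1 ∨ T) ∨ ((F ∧ x1) ∨ T)) ∨ (¬x1 ∧ ¬(F ∨ F))
  [15] (T ∨ ((F ∧ x1) ∨ T)) ∨ (¬x1 ∧ ¬(F ∨ F))
  [16] T ∨ (¬x1 ∧ ¬(F ∨ F))
  [17] T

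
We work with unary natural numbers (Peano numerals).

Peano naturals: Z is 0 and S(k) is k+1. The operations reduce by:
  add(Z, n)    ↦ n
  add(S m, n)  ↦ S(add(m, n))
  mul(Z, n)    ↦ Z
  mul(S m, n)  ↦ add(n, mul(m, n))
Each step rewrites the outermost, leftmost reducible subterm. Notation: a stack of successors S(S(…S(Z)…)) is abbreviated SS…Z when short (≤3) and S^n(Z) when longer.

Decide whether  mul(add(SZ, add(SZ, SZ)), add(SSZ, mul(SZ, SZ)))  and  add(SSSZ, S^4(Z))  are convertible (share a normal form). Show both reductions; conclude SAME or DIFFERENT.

Term A:
  start: mul(add(SZ, add(SZ, SZ)), add(SSZ, mul(SZ, SZ)))
  [1] mul(S(add(Z, add(SZ, SZ))), add(SSZ, mul(SZ, SZ)))
  [2] add(add(SSZ, mul(SZ, SZ)), mul(add(Z, add(SZ, SZ)), add(SSZ, mul(SZ, SZ))))
  [3] add(S(add(SZ, mul(SZ, SZ))), mul(add(Z, add(SZ, SZ)), add(SSZ, mul(SZ, SZ))))
  [4] S(add(add(SZ, mul(SZ, SZ)), mul(add(Z, add(SZ, SZ)), add(SSZ, mul(SZ, SZ)))))
  [5] S(add(S(add(Z, mul(SZ, SZ))), mul(add(Z, add(SZ, SZ)), add(SSZ, mul(SZ, SZ)))))
  [6] S(S(add(add(Z, mul(SZ, SZ)), mul(add(Z, add(SZ, SZ)), add(SSZ, mul(SZ, SZ))))))
  [7] S(S(add(mul(SZ, SZ), mul(add(Z, add(SZ, SZ)), add(SSZ, mul(SZ, SZ))))))
  [8] S(S(add(add(SZ, mul(Z, SZ)), mul(add(Z, add(SZ, SZ)), add(SSZ, mul(SZ, SZ))))))
  [9] S(S(add(S(add(Z, mul(Z, SZ))), mul(add(Z, add(SZ, SZ)), add(SSZ, mul(SZ, SZ))))))
  [10] S(S(S(add(add(Z, mul(Z, SZ)), mul(add(Z, add(SZ, SZ)), add(SSZ, mul(SZ, SZ)))))))
  [11] S(S(S(add(mul(Z, SZ), mul(add(Z, add(SZ, SZ)), add(SSZ, mul(SZ, SZ)))))))
  [12] S(S(S(add(Z, mul(add(Z, add(SZ, SZ)), add(SSZ, mul(SZ, SZ)))))))
  [13] S(S(S(mul(add(Z, add(SZ, SZ)), add(SSZ, mul(SZ, SZ))))))
  [14] S(S(S(mul(add(SZ, SZ), add(SSZ, mul(SZ, SZ))))))
  [15] S(S(S(mul(S(add(Z, SZ)), add(SSZ, mul(SZ, SZ))))))
  [16] S(S(S(add(add(SSZ, mul(SZ, SZ)), mul(add(Z, SZ), add(SSZ, mul(SZ, SZ)))))))
  [17] S(S(S(add(S(add(SZ, mul(SZ, SZ))), mul(add(Z, SZ), add(SSZ, mul(SZ, SZ)))))))
  [18] S(S(S(S(add(add(SZ, mul(SZ, SZ)), mul(add(Z, SZ), add(SSZ, mul(SZ, SZ))))))))
  [19] S(S(S(S(add(S(add(Z, mul(SZ, SZ))), mul(add(Z, SZ), add(SSZ, mul(SZ, SZ))))))))
  [20] S(S(S(S(S(add(add(Z, mul(SZ, SZ)), mul(add(Z, SZ), add(SSZ, mul(SZ, SZ)))))))))
  [21] S(S(S(S(S(add(mul(SZ, SZ), mul(add(Z, SZ), add(SSZ, mul(SZ, SZ)))))))))
  [22] S(S(S(S(S(add(add(SZ, mul(Z, SZ)), mul(add(Z, SZ), add(SSZ, mul(SZ, SZ)))))))))
  [23] S(S(S(S(S(add(S(add(Z, mul(Z, SZ))), mul(add(Z, SZ), add(SSZ, mul(SZ, SZ)))))))))
  [24] S(S(S(S(S(S(add(add(Z, mul(Z, SZ)), mul(add(Z, SZ), add(SSZ, mul(SZ, SZ))))))))))
  [25] S(S(S(S(S(S(add(mul(Z, SZ), mul(add(Z, SZ), add(SSZ, mul(SZ, SZ))))))))))
  [26] S(S(S(S(S(S(add(Z, mul(add(Z, SZ), add(SSZ, mul(SZ, SZ))))))))))
  [27] S(S(S(S(S(S(mul(add(Z, SZ), add(SSZ, mul(SZ, SZ)))))))))
  [28] S(S(S(S(S(S(mul(SZ, add(SSZ, mul(SZ, SZ)))))))))
  [29] S(S(S(S(S(S(add(add(SSZ, mul(SZ, SZ)), mul(Z, add(SSZ, mul(SZ, SZ))))))))))
  [30] S(S(S(S(S(S(add(S(add(SZ, mul(SZ, SZ))), mul(Z, add(SSZ, mul(SZ, SZ))))))))))
  [31] S(S(S(S(S(S(S(add(add(SZ, mul(SZ, SZ)), mul(Z, add(SSZ, mul(SZ, SZ)))))))))))
  [32] S(S(S(S(S(S(S(add(S(add(Z, mul(SZ, SZ))), mul(Z, add(SSZ, mul(SZ, SZ)))))))))))
  [33] S(S(S(S(S(S(S(S(add(add(Z, mul(SZ, SZ)), mul(Z, add(SSZ, mul(SZ, SZ))))))))))))
  [34] S(S(S(S(S(S(S(S(add(mul(SZ, SZ), mul(Z, add(SSZ, mul(SZ, SZ))))))))))))
  [35] S(S(S(S(S(S(S(S(add(add(SZ, mul(Z, SZ)), mul(Z, add(SSZ, mul(SZ, SZ))))))))))))
  [36] S(S(S(S(S(S(S(S(add(S(add(Z, mul(Z, SZ))), mul(Z, add(SSZ, mul(SZ, SZ))))))))))))
  [37] S(S(S(S(S(S(S(S(S(add(add(Z, mul(Z, SZ)), mul(Z, add(SSZ, mul(SZ, SZ)))))))))))))
  [38] S(S(S(S(S(S(S(S(S(add(mul(Z, SZ), mul(Z, add(SSZ, mul(SZ, SZ)))))))))))))
  [39] S(S(S(S(S(S(S(S(S(add(Z, mul(Z, add(SSZ, mul(SZ, SZ)))))))))))))
  [40] S(S(S(S(S(S(S(S(S(mul(Z, add(SSZ, mul(SZ, SZ))))))))))))
  [41] S^9(Z)

Term B:
  start: add(SSSZ, S^4(Z))
  [1] S(add(SSZ, S^4(Z)))
  [2] S(S(add(SZ, S^4(Z))))
  [3] S(S(S(add(Z, S^4(Z)))))
  [4] S^7(Z)

Answer: DIFFERENT — A ⇓ S^9(Z), B ⇓ S^7(Z)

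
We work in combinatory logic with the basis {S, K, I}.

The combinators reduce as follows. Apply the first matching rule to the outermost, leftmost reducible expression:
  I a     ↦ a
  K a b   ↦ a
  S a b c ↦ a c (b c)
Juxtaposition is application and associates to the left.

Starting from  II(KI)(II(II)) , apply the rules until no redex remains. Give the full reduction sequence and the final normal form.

  start: II(KI)(II(II))
  [1] I(KI)(II(II))
  [2] KI(II(II))
  [3] I

Answer: normal form = I  (in 3 steps)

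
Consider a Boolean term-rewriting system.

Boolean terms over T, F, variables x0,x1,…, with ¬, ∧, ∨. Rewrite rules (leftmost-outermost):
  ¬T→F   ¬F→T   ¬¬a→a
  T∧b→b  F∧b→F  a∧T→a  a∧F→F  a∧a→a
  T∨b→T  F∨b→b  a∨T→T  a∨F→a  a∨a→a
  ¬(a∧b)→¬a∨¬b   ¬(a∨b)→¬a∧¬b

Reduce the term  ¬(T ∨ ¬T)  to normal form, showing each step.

  start: ¬(T ∨ ¬T)
  →1  ¬T ∧ ¬¬T
  →2  F ∧ ¬¬T
  →3  F

Answer: normal form = F  (in 3 steps)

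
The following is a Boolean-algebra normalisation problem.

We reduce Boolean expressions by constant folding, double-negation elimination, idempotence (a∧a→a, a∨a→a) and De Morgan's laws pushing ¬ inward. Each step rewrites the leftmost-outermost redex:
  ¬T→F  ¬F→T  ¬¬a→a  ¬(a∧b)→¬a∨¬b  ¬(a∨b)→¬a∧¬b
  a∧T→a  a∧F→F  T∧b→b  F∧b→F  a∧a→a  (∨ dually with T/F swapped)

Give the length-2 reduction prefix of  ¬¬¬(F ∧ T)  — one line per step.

Answer: after 2 steps: ¬F ∨ ¬T

Reduction:
  start: ¬¬¬(F ∧ T)
  step 1: ¬(F ∧ T)
  step 2: ¬F ∨ ¬T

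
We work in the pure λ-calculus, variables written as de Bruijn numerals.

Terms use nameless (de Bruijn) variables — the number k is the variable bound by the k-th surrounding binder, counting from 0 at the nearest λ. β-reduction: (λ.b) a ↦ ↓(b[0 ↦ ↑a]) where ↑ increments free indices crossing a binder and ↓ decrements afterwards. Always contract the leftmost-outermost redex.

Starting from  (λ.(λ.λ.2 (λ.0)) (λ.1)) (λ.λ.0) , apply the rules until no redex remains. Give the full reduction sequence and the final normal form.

Answer: normal form = λ.λ.0  (in 3 steps)

Reduction:
  start: (λ.(λ.λ.2 (λ.0)) (λ.1)) (λ.λ.0)
  →1  (λ.λ.(λ.λ.0) (λ.0)) (λ.λ.λ.0)
  →2  λ.(λ.λ.0) (λ.0)
  →3  λ.λ.0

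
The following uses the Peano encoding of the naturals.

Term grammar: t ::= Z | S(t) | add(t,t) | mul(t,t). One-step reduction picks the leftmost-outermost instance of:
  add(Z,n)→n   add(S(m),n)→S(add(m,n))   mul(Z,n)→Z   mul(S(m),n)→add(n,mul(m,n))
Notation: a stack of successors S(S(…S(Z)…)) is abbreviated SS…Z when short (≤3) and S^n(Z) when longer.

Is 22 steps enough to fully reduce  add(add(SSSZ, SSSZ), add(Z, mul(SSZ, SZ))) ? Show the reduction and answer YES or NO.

  start: add(add(SSSZ, SSSZ), add(Z, mul(SSZ, SZ)))
  step 1: add(S(add(SSZ, SSSZ)), add(Z, mul(SSZ, SZ)))
  step 2: S(add(add(SSZ, SSSZ), add(Z, mul(SSZ, SZ))))
  step 3: S(add(S(add(SZ, SSSZ)), add(Z, mul(SSZ, SZ))))
  step 4: S(S(add(add(SZ, SSSZ), add(Z, mul(SSZ, SZ)))))
  step 5: S(S(add(S(add(Z, SSSZ)), add(Z, mul(SSZ, SZ)))))
  step 6: S(S(S(add(add(Z, SSSZ), add(Z, mul(SSZ, SZ))))))
  step 7: S(S(S(add(SSSZ, add(Z, mul(SSZ, SZ))))))
  step 8: S(S(S(S(add(SSZ, add(Z, mul(SSZ, SZ)))))))
  step 9: S(S(S(S(S(add(SZ, add(Z, mul(SSZ, SZ))))))))
  step 10: S(S(S(S(S(S(add(Z, add(Z, mul(SSZ, SZ)))))))))
  step 11: S(S(S(S(S(S(add(Z, mul(SSZ, SZ))))))))
  step 12: S(S(S(S(S(S(mul(SSZ, SZ)))))))
  step 13: S(S(S(S(S(S(add(SZ, mul(SZ, SZ))))))))
  step 14: S(S(S(S(S(S(S(add(Z, mul(SZ, SZ)))))))))
  step 15: S(S(S(S(S(S(S(mul(SZ, SZ))))))))
  step 16: S(S(S(S(S(S(S(add(SZ, mul(Z, SZ)))))))))
  step 17: S(S(S(S(S(S(S(S(add(Z, mul(Z, SZ))))))))))
  step 18: S(S(S(S(S(S(S(S(mul(Z, SZ)))))))))
  step 19: S^8(Z)

Answer: YES — reaches normal form S^8(Z) in 19 ≤ 22 steps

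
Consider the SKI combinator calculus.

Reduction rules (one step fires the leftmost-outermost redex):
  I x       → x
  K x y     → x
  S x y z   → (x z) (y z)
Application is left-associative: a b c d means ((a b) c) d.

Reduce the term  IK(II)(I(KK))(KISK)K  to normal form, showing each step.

Answer: normal form = KK  (in 6 steps)

Working:
  start: IK(II)(I(KK))(KISK)K
  step 1: K(II)(I(KK))(KISK)K
  step 2: II(KISK)K
  step 3: I(KISK)K
  step 4: KISKK
  step 5: IKK
  step 6: KK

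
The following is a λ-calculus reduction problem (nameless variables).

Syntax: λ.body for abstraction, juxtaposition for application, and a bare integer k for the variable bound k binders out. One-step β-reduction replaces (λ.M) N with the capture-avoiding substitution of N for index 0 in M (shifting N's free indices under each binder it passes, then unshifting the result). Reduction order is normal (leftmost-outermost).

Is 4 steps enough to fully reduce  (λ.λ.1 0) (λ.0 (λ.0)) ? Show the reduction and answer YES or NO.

  start: (λ.λ.1 0) (λ.0 (λ.0))
  [1] λ.(λ.0 (λ.0)) 0
  [2] λ.0 (λ.0)

Answer: YES — reaches normal form λ.0 (λ.0) in 2 ≤ 4 steps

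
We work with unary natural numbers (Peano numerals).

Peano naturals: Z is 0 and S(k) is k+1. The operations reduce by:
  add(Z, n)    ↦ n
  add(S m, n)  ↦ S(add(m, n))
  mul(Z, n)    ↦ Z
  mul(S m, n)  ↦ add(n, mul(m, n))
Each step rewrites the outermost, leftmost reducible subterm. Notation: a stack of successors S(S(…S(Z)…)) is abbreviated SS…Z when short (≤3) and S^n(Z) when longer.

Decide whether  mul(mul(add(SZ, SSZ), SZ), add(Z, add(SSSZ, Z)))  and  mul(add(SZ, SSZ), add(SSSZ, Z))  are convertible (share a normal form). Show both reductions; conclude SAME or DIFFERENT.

Answer: SAME — A ⇓ S^9(Z), B ⇓ S^9(Z)

Derivation:
Term A:
  start: mul(mul(add(SZ, SSZ), SZ), add(Z, add(SSSZ, Z)))
  →1  mul(mul(S(add(Z, SSZ)), SZ), add(Z, add(SSSZ, Z)))
  →2  mul(add(SZ, mul(add(Z, SSZ), SZ)), add(Z, add(SSSZ, Z)))
  →3  mul(S(add(Z, mul(add(Z, SSZ), SZ))), add(Z, add(SSSZ, Z)))
  →4  add(add(Z, add(SSSZ, Z)), mul(add(Z, mul(add(Z, SSZ), SZ)), add(Z, add(SSSZ, Z))))
  →5  add(add(SSSZ, Z), mul(add(Z, mul(add(Z, SSZ), SZ)), add(Z, add(SSSZ, Z))))
  →6  add(S(add(SSZ, Z)), mul(add(Z, mul(add(Z, SSZ), SZ)), add(Z, add(SSSZ, Z))))
  →7  S(add(add(SSZ, Z), mul(add(Z, mul(add(Z, SSZ), SZ)), add(Z, add(SSSZ, Z)))))
  →8  S(add(S(add(SZ, Z)), mul(add(Z, mul(add(Z, SSZ), SZ)), add(Z, add(SSSZ, Z)))))
  →9  S(S(add(add(SZ, Z), mul(add(Z, mul(add(Z, SSZ), SZ)), add(Z, add(SSSZ, Z))))))
  →10  S(S(add(S(add(Z, Z)), mul(add(Z, mul(add(Z, SSZ), SZ)), add(Z, add(SSSZ, Z))))))
  →11  S(S(S(add(add(Z, Z), mul(add(Z, mul(add(Z, SSZ), SZ)), add(Z, add(SSSZ, Z)))))))
  →12  S(S(S(add(Z, mul(add(Z, mul(add(Z, SSZ), SZ)), add(Z, add(SSSZ, Z)))))))
  →13  S(S(S(mul(add(Z, mul(add(Z, SSZ), SZ)), add(Z, add(SSSZ, Z))))))
  →14  S(S(S(mul(mul(add(Z, SSZ), SZ), add(Z, add(SSSZ, Z))))))
  →15  S(S(S(mul(mul(SSZ, SZ), add(Z, add(SSSZ, Z))))))
  →16  S(S(S(mul(add(SZ, mul(SZ, SZ)), add(Z, add(SSSZ, Z))))))
  →17  S(S(S(mul(S(add(Z, mul(SZ, SZ))), add(Z, add(SSSZ, Z))))))
  →18  S(S(S(add(add(Z, add(SSSZ, Z)), mul(add(Z, mul(SZ, SZ)), add(Z, add(SSSZ, Z)))))))
  →19  S(S(S(add(add(SSSZ, Z), mul(add(Z, mul(SZ, SZ)), add(Z, add(SSSZ, Z)))))))
  →20  S(S(S(add(S(add(SSZ, Z)), mul(add(Z, mul(SZ, SZ)), add(Z, add(SSSZ, Z)))))))
  →21  S(S(S(S(add(add(SSZ, Z), mul(add(Z, mul(SZ, SZ)), add(Z, add(SSSZ, Z))))))))
  →22  S(S(S(S(add(S(add(SZ, Z)), mul(add(Z, mul(SZ, SZ)), add(Z, add(SSSZ, Z))))))))
  →23  S(S(S(S(S(add(add(SZ, Z), mul(add(Z, mul(SZ, SZ)), add(Z, add(SSSZ, Z)))))))))
  →24  S(S(S(S(S(add(S(add(Z, Z)), mul(add(Z, mul(SZ, SZ)), add(Z, add(SSSZ, Z)))))))))
  →25  S(S(S(S(S(S(add(add(Z, Z), mul(add(Z, mul(SZ, SZ)), add(Z, add(SSSZ, Z))))))))))
  →26  S(S(S(S(S(S(add(Z, mul(add(Z, mul(SZ, SZ)), add(Z, add(SSSZ, Z))))))))))
  →27  S(S(S(S(S(S(mul(add(Z, mul(SZ, SZ)), add(Z, add(SSSZ, Z)))))))))
  →28  S(S(S(S(S(S(mul(mul(SZ, SZ), add(Z, add(SSSZ, Z)))))))))
  →29  S(S(S(S(S(S(mul(add(SZ, mul(Z, SZ)), add(Z, add(SSSZ, Z)))))))))
  →30  S(S(S(S(S(S(mul(S(add(Z, mul(Z, SZ))), add(Z, add(SSSZ, Z)))))))))
  →31  S(S(S(S(S(S(add(add(Z, add(SSSZ, Z)), mul(add(Z, mul(Z, SZ)), add(Z, add(SSSZ, Z))))))))))
  →32  S(S(S(S(S(S(add(add(SSSZ, Z), mul(add(Z, mul(Z, SZ)), add(Z, add(SSSZ, Z))))))))))
  →33  S(S(S(S(S(S(add(S(add(SSZ, Z)), mul(add(Z, mul(Z, SZ)), add(Z, add(SSSZ, Z))))))))))
  →34  S(S(S(S(S(S(S(add(add(SSZ, Z), mul(add(Z, mul(Z, SZ)), add(Z, add(SSSZ, Z)))))))))))
  →35  S(S(S(S(S(S(S(add(S(add(SZ, Z)), mul(add(Z, mul(Z, SZ)), add(Z, add(SSSZ, Z)))))))))))
  →36  S(S(S(S(S(S(S(S(add(add(SZ, Z), mul(add(Z, mul(Z, SZ)), add(Z, add(SSSZ, Z))))))))))))
  →37  S(S(S(S(S(S(S(S(add(S(add(Z, Z)), mul(add(Z, mul(Z, SZ)), add(Z, add(SSSZ, Z))))))))))))
  →38  S(S(S(S(S(S(S(S(S(add(add(Z, Z), mul(add(Z, mul(Z, SZ)), add(Z, add(SSSZ, Z)))))))))))))
  →39  S(S(S(S(S(S(S(S(S(add(Z, mul(add(Z, mul(Z, SZ)), add(Z, add(SSSZ, Z)))))))))))))
  →40  S(S(S(S(S(S(S(S(S(mul(add(Z, mul(Z, SZ)), add(Z, add(SSSZ, Z))))))))))))
  →41  S(S(S(S(S(S(S(S(S(mul(mul(Z, SZ), add(Z, add(SSSZ, Z))))))))))))
  →42  S(S(S(S(S(S(S(S(S(mul(Z, add(Z, add(SSSZ, Z))))))))))))
  →43  S^9(Z)

Term B:
  start: mul(add(SZ, SSZ), add(SSSZ, Z))
  →1  mul(S(add(Z, SSZ)), add(SSSZ, Z))
  →2  add(add(SSSZ, Z), mul(add(Z, SSZ), add(SSSZ, Z)))
  →3  add(S(add(SSZ, Z)), mul(add(Z, SSZ), add(SSSZ, Z)))
  →4  S(add(add(SSZ, Z), mul(add(Z, SSZ), add(SSSZ, Z))))
  →5  S(add(S(add(SZ, Z)), mul(add(Z, SSZ), add(SSSZ, Z))))
  →6  S(S(add(add(SZ, Z), mul(add(Z, SSZ), add(SSSZ, Z)))))
  →7  S(S(add(S(add(Z, Z)), mul(add(Z, SSZ), add(SSSZ, Z)))))
  →8  S(S(S(add(add(Z, Z), mul(add(Z, SSZ), add(SSSZ, Z))))))
  →9  S(S(S(add(Z, mul(add(Z, SSZ), add(SSSZ, Z))))))
  →10  S(S(S(mul(add(Z, SSZ), add(SSSZ, Z)))))
  →11  S(S(S(mul(SSZ, add(SSSZ, Z)))))
  →12  S(S(S(add(add(SSSZ, Z), mul(SZ, add(SSSZ, Z))))))
  →13  S(S(S(add(S(add(SSZ, Z)), mul(SZ, add(SSSZ, Z))))))
  →14  S(S(S(S(add(add(SSZ, Z), mul(SZ, add(SSSZ, Z)))))))
  →15  S(S(S(S(add(S(add(SZ, Z)), mul(SZ, add(SSSZ, Z)))))))
  →16  S(S(S(S(S(add(add(SZ, Z), mul(SZ, add(SSSZ, Z))))))))
  →17  S(S(S(S(S(add(S(add(Z, Z)), mul(SZ, add(SSSZ, Z))))))))
  →18  S(S(S(S(S(S(add(add(Z, Z), mul(SZ, add(SSSZ, Z)))))))))
  →19  S(S(S(S(S(S(add(Z, mul(SZ, add(SSSZ, Z)))))))))
  →20  S(S(S(S(S(S(mul(SZ, add(SSSZ, Z))))))))
  →21  S(S(S(S(S(S(add(add(SSSZ, Z), mul(Z, add(SSSZ, Z)))))))))
  →22  S(S(S(S(S(S(add(S(add(SSZ, Z)), mul(Z, add(SSSZ, Z)))))))))
  →23  S(S(S(S(S(S(S(add(add(SSZ, Z), mul(Z, add(SSSZ, Z))))))))))
  →24  S(S(S(S(S(S(S(add(S(add(SZ, Z)), mul(Z, add(SSSZ, Z))))))))))
  →25  S(S(S(S(S(S(S(S(add(add(SZ, Z), mul(Z, add(SSSZ, Z)))))))))))
  →26  S(S(S(S(S(S(S(S(add(S(add(Z, Z)), mul(Z, add(SSSZ, Z)))))))))))
  →27  S(S(S(S(S(S(S(S(S(add(add(Z, Z), mul(Z, add(SSSZ, Z))))))))))))
  →28  S(S(S(S(S(S(S(S(S(add(Z, mul(Z, add(SSSZ, Z))))))))))))
  →29  S(S(S(S(S(S(S(S(S(mul(Z, add(SSSZ, Z)))))))))))
  →30  S^9(Z)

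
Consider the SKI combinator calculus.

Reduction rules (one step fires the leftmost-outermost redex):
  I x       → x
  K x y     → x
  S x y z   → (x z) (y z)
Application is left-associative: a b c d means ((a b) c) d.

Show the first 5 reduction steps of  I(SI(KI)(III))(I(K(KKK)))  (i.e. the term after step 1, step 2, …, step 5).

Answer: after 5 steps: I(KI(III))(I(K(KKK)))

Reduction:
  start: I(SI(KI)(III))(I(K(KKK)))
  →1  SI(KI)(III)(I(K(KKK)))
  →2  I(III)(KI(III))(I(K(KKK)))
  →3  III(KI(III))(I(K(KKK)))
  →4  II(KI(III))(I(K(KKK)))
  →5  I(KI(III))(I(K(KKK)))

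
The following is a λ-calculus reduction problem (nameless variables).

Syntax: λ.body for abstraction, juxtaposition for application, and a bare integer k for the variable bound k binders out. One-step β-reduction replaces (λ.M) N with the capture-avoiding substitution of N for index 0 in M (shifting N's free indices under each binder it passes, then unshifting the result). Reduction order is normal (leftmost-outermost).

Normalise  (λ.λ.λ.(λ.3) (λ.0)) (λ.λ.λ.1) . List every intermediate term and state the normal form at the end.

Answer: normal form = λ.λ.λ.λ.λ.1  (in 2 steps)

Reduction:
  start: (λ.λ.λ.(λ.3) (λ.0)) (λ.λ.λ.1)
  step 1: λ.λ.(λ.λ.λ.λ.1) (λ.0)
  step 2: λ.λ.λ.λ.λ.1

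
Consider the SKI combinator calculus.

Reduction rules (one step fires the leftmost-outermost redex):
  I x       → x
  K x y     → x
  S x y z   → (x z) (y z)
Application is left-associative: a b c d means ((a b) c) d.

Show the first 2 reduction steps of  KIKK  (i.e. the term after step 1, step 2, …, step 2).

Answer: after 2 steps: K

Working:
  start: KIKK
  →1  IK
  →2  K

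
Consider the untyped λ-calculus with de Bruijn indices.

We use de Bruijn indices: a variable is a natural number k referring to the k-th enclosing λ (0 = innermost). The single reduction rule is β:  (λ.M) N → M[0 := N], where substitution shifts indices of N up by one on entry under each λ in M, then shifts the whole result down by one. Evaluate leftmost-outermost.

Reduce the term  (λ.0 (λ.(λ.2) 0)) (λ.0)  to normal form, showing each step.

Answer: normal form = λ.λ.0  (in 3 steps)

Derivation:
  start: (λ.0 (λ.(λ.2) 0)) (λ.0)
  [1] (λ.0) (λ.(λ.λ.0) 0)
  [2] λ.(λ.λ.0) 0
  [3] λ.λ.0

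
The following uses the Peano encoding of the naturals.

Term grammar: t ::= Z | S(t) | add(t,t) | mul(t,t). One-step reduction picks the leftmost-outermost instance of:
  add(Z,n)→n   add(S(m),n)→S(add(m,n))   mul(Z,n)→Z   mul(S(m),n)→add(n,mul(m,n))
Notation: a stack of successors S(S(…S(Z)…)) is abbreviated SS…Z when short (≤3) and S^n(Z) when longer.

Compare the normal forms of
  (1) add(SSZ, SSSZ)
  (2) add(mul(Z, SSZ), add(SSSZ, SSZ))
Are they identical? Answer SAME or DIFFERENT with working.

Term A:
  start: add(SSZ, SSSZ)
  →1  S(add(SZ, SSSZ))
  →2  S(S(add(Z, SSSZ)))
  →3  S^5(Z)

Term B:
  start: add(mul(Z, SSZ), add(SSSZ, SSZ))
  →1  add(Z, add(SSSZ, SSZ))
  →2  add(SSSZ, SSZ)
  →3  S(add(SSZ, SSZ))
  →4  S(S(add(SZ, SSZ)))
  →5  S(S(S(add(Z, SSZ))))
  →6  S^5(Z)

Answer: SAME — A ⇓ S^5(Z), B ⇓ S^5(Z)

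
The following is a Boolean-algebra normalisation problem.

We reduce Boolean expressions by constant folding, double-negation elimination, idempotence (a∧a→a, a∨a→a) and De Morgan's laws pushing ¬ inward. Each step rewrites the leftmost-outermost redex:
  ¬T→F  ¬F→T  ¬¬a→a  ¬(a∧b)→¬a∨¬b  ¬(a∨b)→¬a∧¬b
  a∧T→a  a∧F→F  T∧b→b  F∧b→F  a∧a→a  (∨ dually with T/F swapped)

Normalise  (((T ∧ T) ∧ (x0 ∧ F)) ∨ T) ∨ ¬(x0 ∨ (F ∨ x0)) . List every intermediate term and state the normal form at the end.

Answer: normal form = T  (in 2 steps)

Reduction:
  start: (((T ∧ T) ∧ (x0 ∧ F)) ∨ T) ∨ ¬(x0 ∨ (F ∨ x0))
  [1] T ∨ ¬(x0 ∨ (F ∨ x0))
  [2] T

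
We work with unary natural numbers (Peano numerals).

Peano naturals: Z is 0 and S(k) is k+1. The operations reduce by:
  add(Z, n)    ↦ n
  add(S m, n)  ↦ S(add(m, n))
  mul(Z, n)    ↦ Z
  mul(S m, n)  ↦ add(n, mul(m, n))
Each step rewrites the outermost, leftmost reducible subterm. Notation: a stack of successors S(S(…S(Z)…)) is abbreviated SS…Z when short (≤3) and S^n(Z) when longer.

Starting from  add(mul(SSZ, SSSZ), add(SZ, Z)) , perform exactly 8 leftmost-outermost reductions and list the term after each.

Answer: after 8 steps: S(S(S(add(mul(SZ, SSSZ), add(SZ, Z)))))

Reduction:
  start: add(mul(SSZ, SSSZ), add(SZ, Z))
  →1  add(add(SSSZ, mul(SZ, SSSZ)), add(SZ, Z))
  →2  add(S(add(SSZ, mul(SZ, SSSZ))), add(SZ, Z))
  →3  S(add(add(SSZ, mul(SZ, SSSZ)), add(SZ, Z)))
  →4  S(add(S(add(SZ, mul(SZ, SSSZ))), add(SZ, Z)))
  →5  S(S(add(add(SZ, mul(SZ, SSSZ)), add(SZ, Z))))
  →6  S(S(add(S(add(Z, mul(SZ, SSSZ))), add(SZ, Z))))
  →7  S(S(S(add(add(Z, mul(SZ, SSSZ)), add(SZ, Z)))))
  →8  S(S(S(add(mul(SZ, SSSZ), add(SZ, Z)))))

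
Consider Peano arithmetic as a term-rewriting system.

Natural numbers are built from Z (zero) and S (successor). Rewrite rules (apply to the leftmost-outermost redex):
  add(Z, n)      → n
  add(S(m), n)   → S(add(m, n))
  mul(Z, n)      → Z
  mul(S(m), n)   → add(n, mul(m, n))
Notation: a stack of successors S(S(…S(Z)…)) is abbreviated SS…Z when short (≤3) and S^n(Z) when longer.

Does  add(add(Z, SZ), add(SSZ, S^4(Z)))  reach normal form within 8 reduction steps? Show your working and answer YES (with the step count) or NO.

  start: add(add(Z, SZ), add(SSZ, S^4(Z)))
  [1] add(SZ, add(SSZ, S^4(Z)))
  [2] S(add(Z, add(SSZ, S^4(Z))))
  [3] S(add(SSZ, S^4(Z)))
  [4] S(S(add(SZ, S^4(Z))))
  [5] S(S(S(add(Z, S^4(Z)))))
  [6] S^7(Z)

Answer: YES — reaches normal form S^7(Z) in 6 ≤ 8 steps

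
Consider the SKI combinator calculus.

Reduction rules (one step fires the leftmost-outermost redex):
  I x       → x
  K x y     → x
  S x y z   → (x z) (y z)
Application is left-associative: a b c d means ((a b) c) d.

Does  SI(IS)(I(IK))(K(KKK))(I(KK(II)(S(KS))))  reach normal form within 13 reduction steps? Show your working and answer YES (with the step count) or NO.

Answer: YES — reaches normal form SK(K(S(KS))) in 10 ≤ 13 steps

Working:
  start: SI(IS)(I(IK))(K(KKK))(I(KK(II)(S(KS))))
  [1] I(I(IK))(IS(I(IK)))(K(KKK))(I(KK(II)(S(KS))))
  [2] I(IK)(IS(I(IK)))(K(KKK))(I(KK(II)(S(KS))))
  [3] IK(IS(I(IK)))(K(KKK))(I(KK(II)(S(KS))))
  [4] K(IS(I(IK)))(K(KKK))(I(KK(II)(S(KS))))
  [5] IS(I(IK))(I(KK(II)(S(KS))))
  [6] S(I(IK))(I(KK(II)(S(KS))))
  [7] S(IK)(I(KK(II)(S(KS))))
  [8] SK(I(KK(II)(S(KS))))
  [9] SK(KK(II)(S(KS)))
  [10] SK(K(S(KS)))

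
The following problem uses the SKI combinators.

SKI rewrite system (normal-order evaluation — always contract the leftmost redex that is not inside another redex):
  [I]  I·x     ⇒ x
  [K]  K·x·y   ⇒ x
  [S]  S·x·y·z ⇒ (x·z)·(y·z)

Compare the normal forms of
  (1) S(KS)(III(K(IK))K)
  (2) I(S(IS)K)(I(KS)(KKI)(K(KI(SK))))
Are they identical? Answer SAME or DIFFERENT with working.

Answer: DIFFERENT — A ⇓ S(KS)K, B ⇓ S(S(KI))(K(S(KI)))

Reduction:
Term A:
  start: S(KS)(III(K(IK))K)
  [1] S(KS)(II(K(IK))K)
  [2] S(KS)(I(K(IK))K)
  [3] S(KS)(K(IK)K)
  [4] S(KS)(IK)
  [5] S(KS)K

Term B:
  start: I(S(IS)K)(I(KS)(KKI)(K(KI(SK))))
  [1] S(IS)K(I(KS)(KKI)(K(KI(SK))))
  [2] IS(I(KS)(KKI)(K(KI(SK))))(K(I(KS)(KKI)(K(KI(SK)))))
  [3] S(I(KS)(KKI)(K(KI(SK))))(K(I(KS)(KKI)(K(KI(SK)))))
  [4] S(KS(KKI)(K(KI(SK))))(K(I(KS)(KKI)(K(KI(SK)))))
  [5] S(S(K(KI(SK))))(K(I(KS)(KKI)(K(KI(SK)))))
  [6] S(S(KI))(K(I(KS)(KKI)(K(KI(SK)))))
  [7] S(S(KI))(K(KS(KKI)(K(KI(SK)))))
  [8] S(S(KI))(K(S(K(KI(SK)))))
  [9] S(S(KI))(K(S(KI)))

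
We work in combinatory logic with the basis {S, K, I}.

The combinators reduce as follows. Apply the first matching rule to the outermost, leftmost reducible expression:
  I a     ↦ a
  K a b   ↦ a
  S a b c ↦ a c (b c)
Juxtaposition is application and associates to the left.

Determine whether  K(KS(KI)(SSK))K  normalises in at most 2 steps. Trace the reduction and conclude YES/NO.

Answer: YES — reaches normal form S(SSK) in 2 ≤ 2 steps

Working:
  start: K(KS(KI)(SSK))K
  [1] KS(KI)(SSK)
  [2] S(SSK)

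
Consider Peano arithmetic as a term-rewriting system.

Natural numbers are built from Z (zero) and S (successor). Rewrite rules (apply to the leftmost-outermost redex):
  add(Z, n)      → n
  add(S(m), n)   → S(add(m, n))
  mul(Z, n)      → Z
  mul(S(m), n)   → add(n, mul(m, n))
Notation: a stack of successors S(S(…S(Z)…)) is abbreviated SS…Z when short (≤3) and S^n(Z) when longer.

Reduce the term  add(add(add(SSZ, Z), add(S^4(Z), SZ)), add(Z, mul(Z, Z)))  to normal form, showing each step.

  start: add(add(add(SSZ, Z), add(S^4(Z), SZ)), add(Z, mul(Z, Z)))
  [1] add(add(S(add(SZ, Z)), add(S^4(Z), SZ)), add(Z, mul(Z, Z)))
  [2] add(S(add(add(SZ, Z), add(S^4(Z), SZ))), add(Z, mul(Z, Z)))
  [3] S(add(add(add(SZ, Z), add(S^4(Z), SZ)), add(Z, mul(Z, Z))))
  [4] S(add(add(S(add(Z, Z)), add(S^4(Z), SZ)), add(Z, mul(Z, Z))))
  [5] S(add(S(add(add(Z, Z), add(S^4(Z), SZ))), add(Z, mul(Z, Z))))
  [6] S(S(add(add(add(Z, Z), add(S^4(Z), SZ)), add(Z, mul(Z, Z)))))
  [7] S(S(add(add(Z, add(S^4(Z), SZ)), add(Z, mul(Z, Z)))))
  [8] S(S(add(add(S^4(Z), SZ), add(Z, mul(Z, Z)))))
  [9] S(S(add(S(add(SSSZ, SZ)), add(Z, mul(Z, Z)))))
  [10] S(S(S(add(add(SSSZ, SZ), add(Z, mul(Z, Z))))))
  [11] S(S(S(add(S(add(SSZ, SZ)), add(Z, mul(Z, Z))))))
  [12] S(S(S(S(add(add(SSZ, SZ), add(Z, mul(Z, Z)))))))
  [13] S(S(S(S(add(S(add(SZ, SZ)), add(Z, mul(Z, Z)))))))
  [14] S(S(S(S(S(add(add(SZ, SZ), add(Z, mul(Z, Z))))))))
  [15] S(S(S(S(S(add(S(add(Z, SZ)), add(Z, mul(Z, Z))))))))
  [16] S(S(S(S(S(S(add(add(Z, SZ), add(Z, mul(Z, Z)))))))))
  [17] S(S(S(S(S(S(add(SZ, add(Z, mul(Z, Z)))))))))
  [18] S(S(S(S(S(S(S(add(Z, add(Z, mul(Z, Z))))))))))
  [19] S(S(S(S(S(S(S(add(Z, mul(Z, Z)))))))))
  [20] S(S(S(S(S(S(S(mul(Z, Z))))))))
  [21] S^7(Z)

Answer: normal form = S^7(Z)  (in 21 steps)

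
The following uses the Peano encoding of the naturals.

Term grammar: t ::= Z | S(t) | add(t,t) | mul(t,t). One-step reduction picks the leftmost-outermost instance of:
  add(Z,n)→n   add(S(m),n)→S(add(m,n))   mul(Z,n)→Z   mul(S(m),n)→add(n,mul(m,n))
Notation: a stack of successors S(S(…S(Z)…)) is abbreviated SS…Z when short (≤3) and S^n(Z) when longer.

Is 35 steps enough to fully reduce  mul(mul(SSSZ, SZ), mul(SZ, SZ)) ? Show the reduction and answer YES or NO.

  start: mul(mul(SSSZ, SZ), mul(SZ, SZ))
  →1  mul(add(SZ, mul(SSZ, SZ)), mul(SZ, SZ))
  →2  mul(S(add(Z, mul(SSZ, SZ))), mul(SZ, SZ))
  →3  add(mul(SZ, SZ), mul(add(Z, mul(SSZ, SZ)), mul(SZ, SZ)))
  →4  add(add(SZ, mul(Z, SZ)), mul(add(Z, mul(SSZ, SZ)), mul(SZ, SZ)))
  →5  add(S(add(Z, mul(Z, SZ))), mul(add(Z, mul(SSZ, SZ)), mul(SZ, SZ)))
  →6  S(add(add(Z, mul(Z, SZ)), mul(add(Z, mul(SSZ, SZ)), mul(SZ, SZ))))
  →7  S(add(mul(Z, SZ), mul(add(Z, mul(SSZ, SZ)), mul(SZ, SZ))))
  →8  S(add(Z, mul(add(Z, mul(SSZ, SZ)), mul(SZ, SZ))))
  →9  S(mul(add(Z, mul(SSZ, SZ)), mul(SZ, SZ)))
  →10  S(mul(mul(SSZ, SZ), mul(SZ, SZ)))
  →11  S(mul(add(SZ, mul(SZ, SZ)), mul(SZ, SZ)))
  →12  S(mul(S(add(Z, mul(SZ, SZ))), mul(SZ, SZ)))
  →13  S(add(mul(SZ, SZ), mul(add(Z, mul(SZ, SZ)), mul(SZ, SZ))))
  →14  S(add(add(SZ, mul(Z, SZ)), mul(add(Z, mul(SZ, SZ)), mul(SZ, SZ))))
  →15  S(add(S(add(Z, mul(Z, SZ))), mul(add(Z, mul(SZ, SZ)), mul(SZ, SZ))))
  →16  S(S(add(add(Z, mul(Z, SZ)), mul(add(Z, mul(SZ, SZ)), mul(SZ, SZ)))))
  →17  S(S(add(mul(Z, SZ), mul(add(Z, mul(SZ, SZ)), mul(SZ, SZ)))))
  →18  S(S(add(Z, mul(add(Z, mul(SZ, SZ)), mul(SZ, SZ)))))
  →19  S(S(mul(add(Z, mul(SZ, SZ)), mul(SZ, SZ))))
  →20  S(S(mul(mul(SZ, SZ), mul(SZ, SZ))))
  →21  S(S(mul(add(SZ, mul(Z, SZ)), mul(SZ, SZ))))
  →22  S(S(mul(S(add(Z, mul(Z, SZ))), mul(SZ, SZ))))
  →23  S(S(add(mul(SZ, SZ), mul(add(Z, mul(Z, SZ)), mul(SZ, SZ)))))
  →24  S(S(add(add(SZ, mul(Z, SZ)), mul(add(Z, mul(Z, SZ)), mul(SZ, SZ)))))
  →25  S(S(add(S(add(Z, mul(Z, SZ))), mul(add(Z, mul(Z, SZ)), mul(SZ, SZ)))))
  →26  S(S(S(add(add(Z, mul(Z, SZ)), mul(add(Z, mul(Z, SZ)), mul(SZ, SZ))))))
  →27  S(S(S(add(mul(Z, SZ), mul(add(Z, mul(Z, SZ)), mul(SZ, SZ))))))
  →28  S(S(S(add(Z, mul(add(Z, mul(Z, SZ)), mul(SZ, SZ))))))
  →29  S(S(S(mul(add(Z, mul(Z, SZ)), mul(SZ, SZ)))))
  →30  S(S(S(mul(mul(Z, SZ), mul(SZ, SZ)))))
  →31  S(S(S(mul(Z, mul(SZ, SZ)))))
  →32  SSSZ

Answer: YES — reaches normal form SSSZ in 32 ≤ 35 steps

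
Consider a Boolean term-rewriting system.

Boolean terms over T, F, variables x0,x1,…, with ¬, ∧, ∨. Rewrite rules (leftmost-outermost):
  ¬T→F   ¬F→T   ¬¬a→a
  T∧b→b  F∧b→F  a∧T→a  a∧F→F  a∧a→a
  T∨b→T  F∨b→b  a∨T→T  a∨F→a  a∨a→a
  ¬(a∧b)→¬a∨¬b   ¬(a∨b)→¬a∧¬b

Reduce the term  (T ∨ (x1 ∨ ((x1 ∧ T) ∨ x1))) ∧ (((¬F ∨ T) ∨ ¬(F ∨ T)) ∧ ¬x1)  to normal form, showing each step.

Answer: normal form = ¬x1  (in 5 steps)

Derivation:
  start: (T ∨ (x1 ∨ ((x1 ∧ T) ∨ x1))) ∧ (((¬F ∨ T) ∨ ¬(F ∨ T)) ∧ ¬x1)
  step 1: T ∧ (((¬F ∨ T) ∨ ¬(F ∨ T)) ∧ ¬x1)
  step 2: ((¬F ∨ T) ∨ ¬(F ∨ T)) ∧ ¬x1
  step 3: (T ∨ ¬(F ∨ T)) ∧ ¬x1
  step 4: T ∧ ¬x1
  step 5: ¬x1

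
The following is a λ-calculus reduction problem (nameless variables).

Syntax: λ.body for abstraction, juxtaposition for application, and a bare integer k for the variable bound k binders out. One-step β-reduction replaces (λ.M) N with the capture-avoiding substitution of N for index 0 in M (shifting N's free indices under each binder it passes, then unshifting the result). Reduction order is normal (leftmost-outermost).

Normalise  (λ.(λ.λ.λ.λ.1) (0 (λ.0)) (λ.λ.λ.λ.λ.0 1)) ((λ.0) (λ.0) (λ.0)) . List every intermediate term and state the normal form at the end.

  start: (λ.(λ.λ.λ.λ.1) (0 (λ.0)) (λ.λ.λ.λ.λ.0 1)) ((λ.0) (λ.0) (λ.0))
  [1] (λ.λ.λ.λ.1) ((λ.0) (λ.0) (λ.0) (λ.0)) (λ.λ.λ.λ.λ.0 1)
  [2] (λ.λ.λ.1) (λ.λ.λ.λ.λ.0 1)
  [3] λ.λ.1

Answer: normal form = λ.λ.1  (in 3 steps)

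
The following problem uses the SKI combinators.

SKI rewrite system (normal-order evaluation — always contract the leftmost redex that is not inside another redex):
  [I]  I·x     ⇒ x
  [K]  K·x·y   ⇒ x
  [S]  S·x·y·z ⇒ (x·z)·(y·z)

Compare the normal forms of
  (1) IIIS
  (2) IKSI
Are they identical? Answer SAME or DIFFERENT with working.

Term A:
  start: IIIS
  [1] IIS
  [2] IS
  [3] S

Term B:
  start: IKSI
  [1] KSI
  [2] S

Answer: SAME — A ⇓ S, B ⇓ S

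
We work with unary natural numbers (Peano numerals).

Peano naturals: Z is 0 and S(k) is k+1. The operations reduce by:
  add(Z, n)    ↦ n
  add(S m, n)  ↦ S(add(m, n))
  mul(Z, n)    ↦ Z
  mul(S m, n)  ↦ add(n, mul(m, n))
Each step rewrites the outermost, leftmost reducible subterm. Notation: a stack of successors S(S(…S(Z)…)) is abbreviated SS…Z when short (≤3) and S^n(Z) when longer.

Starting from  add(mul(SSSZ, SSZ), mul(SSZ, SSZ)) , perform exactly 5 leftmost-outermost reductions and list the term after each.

  start: add(mul(SSSZ, SSZ), mul(SSZ, SSZ))
  [1] add(add(SSZ, mul(SSZ, SSZ)), mul(SSZ, SSZ))
  [2] add(S(add(SZ, mul(SSZ, SSZ))), mul(SSZ, SSZ))
  [3] S(add(add(SZ, mul(SSZ, SSZ)), mul(SSZ, SSZ)))
  [4] S(add(S(add(Z, mul(SSZ, SSZ))), mul(SSZ, SSZ)))
  [5] S(S(add(add(Z, mul(SSZ, SSZ)), mul(SSZ, SSZ))))

Answer: after 5 steps: S(S(add(add(Z, mul(SSZ, SSZ)), mul(SSZ, SSZ))))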